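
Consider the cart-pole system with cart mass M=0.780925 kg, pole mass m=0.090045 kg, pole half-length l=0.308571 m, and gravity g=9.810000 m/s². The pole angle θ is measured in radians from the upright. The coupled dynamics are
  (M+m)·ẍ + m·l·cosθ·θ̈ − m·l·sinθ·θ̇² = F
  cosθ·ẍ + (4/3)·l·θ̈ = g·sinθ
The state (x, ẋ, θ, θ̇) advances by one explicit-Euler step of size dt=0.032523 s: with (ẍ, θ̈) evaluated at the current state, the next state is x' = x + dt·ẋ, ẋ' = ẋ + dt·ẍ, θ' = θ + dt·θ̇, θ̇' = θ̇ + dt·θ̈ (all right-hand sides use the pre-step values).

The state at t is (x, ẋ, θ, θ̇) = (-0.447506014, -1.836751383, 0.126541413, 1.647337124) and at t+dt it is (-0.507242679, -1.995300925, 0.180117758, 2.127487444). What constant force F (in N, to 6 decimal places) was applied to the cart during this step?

F = -3.848567 N

ẍ = (ẋ'−ẋ)/dt = (-1.995300925−-1.836751383)/0.032523 = -4.874997
θ̈ = (θ̇'−θ̇)/dt = (2.127487444−1.647337124)/0.032523 = 14.763408
sinθ=0.126204, cosθ=0.992004
F = (M+m)·ẍ + m·l·cosθ·θ̈ − m·l·sinθ·θ̇² = -4.245977 + 0.406925 − 0.009516 = -3.848567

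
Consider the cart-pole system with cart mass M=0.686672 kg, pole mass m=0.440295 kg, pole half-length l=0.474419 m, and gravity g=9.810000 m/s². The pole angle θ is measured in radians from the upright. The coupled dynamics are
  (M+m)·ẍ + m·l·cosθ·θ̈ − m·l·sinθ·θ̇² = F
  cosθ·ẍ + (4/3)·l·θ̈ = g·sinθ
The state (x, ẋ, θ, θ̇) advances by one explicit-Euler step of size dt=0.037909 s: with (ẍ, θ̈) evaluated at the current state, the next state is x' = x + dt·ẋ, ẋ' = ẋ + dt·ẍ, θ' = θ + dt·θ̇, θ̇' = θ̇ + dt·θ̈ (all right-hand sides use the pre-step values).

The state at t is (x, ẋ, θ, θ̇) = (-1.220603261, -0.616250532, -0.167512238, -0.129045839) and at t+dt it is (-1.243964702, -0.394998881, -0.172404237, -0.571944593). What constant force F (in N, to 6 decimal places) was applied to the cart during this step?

ẍ = (ẋ'−ẋ)/dt = (-0.394998881−-0.616250532)/0.037909 = 5.836388
θ̈ = (θ̇'−θ̇)/dt = (-0.571944593−-0.129045839)/0.037909 = -11.683209
sinθ=-0.166730, cosθ=0.986003
F = (M+m)·ẍ + m·l·cosθ·θ̈ − m·l·sinθ·θ̇² = 6.577417 + -2.406279 − -0.000580 = 4.171718

F = 4.171718 N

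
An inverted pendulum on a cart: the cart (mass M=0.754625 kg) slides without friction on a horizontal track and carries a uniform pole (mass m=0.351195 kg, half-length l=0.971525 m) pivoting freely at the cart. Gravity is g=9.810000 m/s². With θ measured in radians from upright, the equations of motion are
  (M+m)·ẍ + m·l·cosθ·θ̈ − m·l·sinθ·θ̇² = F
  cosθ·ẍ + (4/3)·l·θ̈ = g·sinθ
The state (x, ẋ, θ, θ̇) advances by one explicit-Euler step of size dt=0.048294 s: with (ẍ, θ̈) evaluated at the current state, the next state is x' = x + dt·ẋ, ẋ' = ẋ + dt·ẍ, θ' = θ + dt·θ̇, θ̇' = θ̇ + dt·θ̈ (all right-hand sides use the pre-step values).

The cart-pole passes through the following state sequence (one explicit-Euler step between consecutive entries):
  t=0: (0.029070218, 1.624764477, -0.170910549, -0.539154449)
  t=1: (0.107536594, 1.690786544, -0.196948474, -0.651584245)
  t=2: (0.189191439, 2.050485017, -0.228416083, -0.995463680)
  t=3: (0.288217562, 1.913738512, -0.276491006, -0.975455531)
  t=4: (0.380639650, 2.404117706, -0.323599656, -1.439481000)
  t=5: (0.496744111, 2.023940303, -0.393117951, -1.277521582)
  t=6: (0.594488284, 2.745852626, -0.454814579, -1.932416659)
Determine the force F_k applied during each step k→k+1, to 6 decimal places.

step 0→1:
  ẍ = (ẋ'−ẋ)/dt = (1.690786544−1.624764477)/0.048294 = 1.367086
  θ̈ = (θ̇'−θ̇)/dt = (-0.651584245−-0.539154449)/0.048294 = -2.328028
  sinθ=-0.170080, cosθ=0.985430
  F = (M+m)·ẍ + m·l·cosθ·θ̈ − m·l·sinθ·θ̇² = 1.511751 + -0.782738 − -0.016869 = 0.745882
step 1→2:
  ẍ = (ẋ'−ẋ)/dt = (2.050485017−1.690786544)/0.048294 = 7.448099
  θ̈ = (θ̇'−θ̇)/dt = (-0.995463680−-0.651584245)/0.048294 = -7.120542
  sinθ=-0.195678, cosθ=0.980668
  F = (M+m)·ẍ + m·l·cosθ·θ̈ − m·l·sinθ·θ̇² = 8.236256 + -2.382525 − -0.028346 = 5.882077
step 2→3:
  ẍ = (ẋ'−ẋ)/dt = (1.913738512−2.050485017)/0.048294 = -2.831542
  θ̈ = (θ̇'−θ̇)/dt = (-0.975455531−-0.995463680)/0.048294 = 0.414299
  sinθ=-0.226435, cosθ=0.974026
  F = (M+m)·ẍ + m·l·cosθ·θ̈ − m·l·sinθ·θ̇² = -3.131176 + 0.137685 − -0.076559 = -2.916932
step 3→4:
  ẍ = (ẋ'−ẋ)/dt = (2.404117706−1.913738512)/0.048294 = 10.154040
  θ̈ = (θ̇'−θ̇)/dt = (-1.439481000−-0.975455531)/0.048294 = -9.608346
  sinθ=-0.272982, cosθ=0.962019
  F = (M+m)·ẍ + m·l·cosθ·θ̈ − m·l·sinθ·θ̇² = 11.228540 + -3.153804 − -0.088624 = 8.163360
step 4→5:
  ẍ = (ẋ'−ẋ)/dt = (2.023940303−2.404117706)/0.048294 = -7.872146
  θ̈ = (θ̇'−θ̇)/dt = (-1.277521582−-1.439481000)/0.048294 = 3.353614
  sinθ=-0.317981, cosθ=0.948097
  F = (M+m)·ẍ + m·l·cosθ·θ̈ − m·l·sinθ·θ̇² = -8.705176 + 1.084846 − -0.224810 = -7.395520
step 5→6:
  ẍ = (ẋ'−ẋ)/dt = (2.745852626−2.023940303)/0.048294 = 14.948282
  θ̈ = (θ̇'−θ̇)/dt = (-1.932416659−-1.277521582)/0.048294 = -13.560589
  sinθ=-0.383070, cosθ=0.923719
  F = (M+m)·ẍ + m·l·cosθ·θ̈ − m·l·sinθ·θ̇² = 16.530109 + -4.273865 − -0.213313 = 12.469557

F_0 = 0.745882 N
F_1 = 5.882077 N
F_2 = -2.916932 N
F_3 = 8.163360 N
F_4 = -7.395520 N
F_5 = 12.469557 N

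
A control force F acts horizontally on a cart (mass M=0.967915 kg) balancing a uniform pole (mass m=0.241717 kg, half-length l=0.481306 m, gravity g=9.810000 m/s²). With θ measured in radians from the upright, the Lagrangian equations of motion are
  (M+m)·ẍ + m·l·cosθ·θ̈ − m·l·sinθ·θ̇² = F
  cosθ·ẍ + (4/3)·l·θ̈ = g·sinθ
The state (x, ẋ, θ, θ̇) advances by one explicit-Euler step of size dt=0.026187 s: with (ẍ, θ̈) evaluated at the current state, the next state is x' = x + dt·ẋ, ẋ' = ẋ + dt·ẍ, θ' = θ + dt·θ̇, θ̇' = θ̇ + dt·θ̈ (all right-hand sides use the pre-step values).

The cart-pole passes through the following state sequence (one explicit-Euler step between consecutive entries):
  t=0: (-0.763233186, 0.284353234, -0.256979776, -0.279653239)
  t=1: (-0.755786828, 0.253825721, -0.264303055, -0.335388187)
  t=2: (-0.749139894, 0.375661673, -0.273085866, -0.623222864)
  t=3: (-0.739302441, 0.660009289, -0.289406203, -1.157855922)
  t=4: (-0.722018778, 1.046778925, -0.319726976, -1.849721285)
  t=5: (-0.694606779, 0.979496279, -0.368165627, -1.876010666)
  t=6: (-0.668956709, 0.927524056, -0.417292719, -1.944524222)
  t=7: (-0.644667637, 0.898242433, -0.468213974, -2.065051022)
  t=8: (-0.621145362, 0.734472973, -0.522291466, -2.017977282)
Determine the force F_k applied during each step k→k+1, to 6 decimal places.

step 0→1:
  ẍ = (ẋ'−ẋ)/dt = (0.253825721−0.284353234)/0.026187 = -1.165751
  θ̈ = (θ̇'−θ̇)/dt = (-0.335388187−-0.279653239)/0.026187 = -2.128344
  sinθ=-0.254161, cosθ=0.967162
  F = (M+m)·ẍ + m·l·cosθ·θ̈ − m·l·sinθ·θ̇² = -1.410129 + -0.239480 − -0.002312 = -1.647297
step 1→2:
  ẍ = (ẋ'−ẋ)/dt = (0.375661673−0.253825721)/0.026187 = 4.652536
  θ̈ = (θ̇'−θ̇)/dt = (-0.623222864−-0.335388187)/0.026187 = -10.991510
  sinθ=-0.261237, cosθ=0.965275
  F = (M+m)·ẍ + m·l·cosθ·θ̈ − m·l·sinθ·θ̇² = 5.627856 + -1.234346 − -0.003419 = 4.396929
step 2→3:
  ẍ = (ẋ'−ẋ)/dt = (0.660009289−0.375661673)/0.026187 = 10.858350
  θ̈ = (θ̇'−θ̇)/dt = (-1.157855922−-0.623222864)/0.026187 = -20.415972
  sinθ=-0.269704, cosθ=0.962943
  F = (M+m)·ẍ + m·l·cosθ·θ̈ − m·l·sinθ·θ̇² = 13.134608 + -2.287174 − -0.012187 = 10.859621
step 3→4:
  ẍ = (ẋ'−ẋ)/dt = (1.046778925−0.660009289)/0.026187 = 14.769528
  θ̈ = (θ̇'−θ̇)/dt = (-1.849721285−-1.157855922)/0.026187 = -26.420184
  sinθ=-0.285383, cosθ=0.958414
  F = (M+m)·ẍ + m·l·cosθ·θ̈ − m·l·sinθ·θ̇² = 17.865694 + -2.945895 − -0.044511 = 14.964310
step 4→5:
  ẍ = (ẋ'−ẋ)/dt = (0.979496279−1.046778925)/0.026187 = -2.569315
  θ̈ = (θ̇'−θ̇)/dt = (-1.876010666−-1.849721285)/0.026187 = -1.003910
  sinθ=-0.314307, cosθ=0.949321
  F = (M+m)·ẍ + m·l·cosθ·θ̈ − m·l·sinθ·θ̇² = -3.107925 + -0.110876 − -0.125111 = -3.093690
step 5→6:
  ẍ = (ẋ'−ẋ)/dt = (0.927524056−0.979496279)/0.026187 = -1.984657
  θ̈ = (θ̇'−θ̇)/dt = (-1.944524222−-1.876010666)/0.026187 = -2.616319
  sinθ=-0.359905, cosθ=0.932989
  F = (M+m)·ẍ + m·l·cosθ·θ̈ − m·l·sinθ·θ̇² = -2.400705 + -0.283985 − -0.147362 = -2.537328
step 6→7:
  ẍ = (ẋ'−ẋ)/dt = (0.898242433−0.927524056)/0.026187 = -1.118174
  θ̈ = (θ̇'−θ̇)/dt = (-2.065051022−-1.944524222)/0.026187 = -4.602543
  sinθ=-0.405287, cosθ=0.914190
  F = (M+m)·ẍ + m·l·cosθ·θ̈ − m·l·sinθ·θ̇² = -1.352579 + -0.489511 − -0.178286 = -1.663804
step 7→8:
  ẍ = (ẋ'−ẋ)/dt = (0.734472973−0.898242433)/0.026187 = -6.253846
  θ̈ = (θ̇'−θ̇)/dt = (-2.017977282−-2.065051022)/0.026187 = 1.797600
  sinθ=-0.451293, cosθ=0.892376
  F = (M+m)·ẍ + m·l·cosθ·θ̈ − m·l·sinθ·θ̇² = -7.564852 + 0.186625 − -0.223897 = -7.154330

F_0 = -1.647297 N
F_1 = 4.396929 N
F_2 = 10.859621 N
F_3 = 14.964310 N
F_4 = -3.093690 N
F_5 = -2.537328 N
F_6 = -1.663804 N
F_7 = -7.154330 N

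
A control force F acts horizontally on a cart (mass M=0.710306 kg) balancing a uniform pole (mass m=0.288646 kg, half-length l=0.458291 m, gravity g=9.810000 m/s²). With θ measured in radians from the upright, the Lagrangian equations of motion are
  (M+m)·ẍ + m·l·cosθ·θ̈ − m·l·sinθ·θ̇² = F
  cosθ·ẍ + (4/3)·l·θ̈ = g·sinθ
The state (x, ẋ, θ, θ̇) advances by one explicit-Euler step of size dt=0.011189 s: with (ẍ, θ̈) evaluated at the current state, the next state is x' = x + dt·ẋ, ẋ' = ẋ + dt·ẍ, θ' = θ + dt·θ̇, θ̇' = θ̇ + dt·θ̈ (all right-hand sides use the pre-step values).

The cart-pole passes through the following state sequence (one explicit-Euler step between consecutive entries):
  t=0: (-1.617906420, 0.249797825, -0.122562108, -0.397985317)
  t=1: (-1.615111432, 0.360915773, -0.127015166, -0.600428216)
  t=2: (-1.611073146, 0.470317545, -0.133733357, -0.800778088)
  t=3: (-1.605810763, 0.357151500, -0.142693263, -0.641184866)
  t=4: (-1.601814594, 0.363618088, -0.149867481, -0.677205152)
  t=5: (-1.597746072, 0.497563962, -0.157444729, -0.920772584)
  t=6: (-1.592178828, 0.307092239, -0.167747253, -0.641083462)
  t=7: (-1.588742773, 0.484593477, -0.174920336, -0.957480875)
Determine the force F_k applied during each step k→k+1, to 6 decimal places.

step 0→1:
  ẍ = (ẋ'−ẋ)/dt = (0.360915773−0.249797825)/0.011189 = 9.930999
  θ̈ = (θ̇'−θ̇)/dt = (-0.600428216−-0.397985317)/0.011189 = -18.093029
  sinθ=-0.122255, cosθ=0.992499
  F = (M+m)·ẍ + m·l·cosθ·θ̈ − m·l·sinθ·θ̇² = 9.920591 + -2.375462 − -0.002562 = 7.547691
step 1→2:
  ẍ = (ẋ'−ẋ)/dt = (0.470317545−0.360915773)/0.011189 = 9.777618
  θ̈ = (θ̇'−θ̇)/dt = (-0.800778088−-0.600428216)/0.011189 = -17.905968
  sinθ=-0.126674, cosθ=0.991944
  F = (M+m)·ẍ + m·l·cosθ·θ̈ − m·l·sinθ·θ̇² = 9.767371 + -2.349590 − -0.006041 = 7.423823
step 2→3:
  ẍ = (ẋ'−ẋ)/dt = (0.357151500−0.470317545)/0.011189 = -10.114045
  θ̈ = (θ̇'−θ̇)/dt = (-0.641184866−-0.800778088)/0.011189 = 14.263403
  sinθ=-0.133335, cosθ=0.991071
  F = (M+m)·ẍ + m·l·cosθ·θ̈ − m·l·sinθ·θ̇² = -10.103445 + 1.869971 − -0.011310 = -8.222164
step 3→4:
  ẍ = (ẋ'−ẋ)/dt = (0.363618088−0.357151500)/0.011189 = 0.577942
  θ̈ = (θ̇'−θ̇)/dt = (-0.677205152−-0.641184866)/0.011189 = -3.219259
  sinθ=-0.142210, cosθ=0.989837
  F = (M+m)·ẍ + m·l·cosθ·θ̈ − m·l·sinθ·θ̇² = 0.577336 + -0.421528 − -0.007734 = 0.163542
step 4→5:
  ẍ = (ẋ'−ẋ)/dt = (0.497563962−0.363618088)/0.011189 = 11.971210
  θ̈ = (θ̇'−θ̇)/dt = (-0.920772584−-0.677205152)/0.011189 = -21.768472
  sinθ=-0.149307, cosθ=0.988791
  F = (M+m)·ẍ + m·l·cosθ·θ̈ − m·l·sinθ·θ̇² = 11.958665 + -2.847340 − -0.009058 = 9.120383
step 5→6:
  ẍ = (ẋ'−ẋ)/dt = (0.307092239−0.497563962)/0.011189 = -17.023123
  θ̈ = (θ̇'−θ̇)/dt = (-0.641083462−-0.920772584)/0.011189 = 24.996793
  sinθ=-0.156795, cosθ=0.987631
  F = (M+m)·ẍ + m·l·cosθ·θ̈ − m·l·sinθ·θ̇² = -17.005283 + 3.265773 − -0.017585 = -13.721925
step 6→7:
  ẍ = (ẋ'−ẋ)/dt = (0.484593477−0.307092239)/0.011189 = 15.863905
  θ̈ = (θ̇'−θ̇)/dt = (-0.957480875−-0.641083462)/0.011189 = -28.277542
  sinθ=-0.166962, cosθ=0.985963
  F = (M+m)·ẍ + m·l·cosθ·θ̈ − m·l·sinθ·θ̇² = 15.847280 + -3.688156 − -0.009077 = 12.168201

F_0 = 7.547691 N
F_1 = 7.423823 N
F_2 = -8.222164 N
F_3 = 0.163542 N
F_4 = 9.120383 N
F_5 = -13.721925 N
F_6 = 12.168201 N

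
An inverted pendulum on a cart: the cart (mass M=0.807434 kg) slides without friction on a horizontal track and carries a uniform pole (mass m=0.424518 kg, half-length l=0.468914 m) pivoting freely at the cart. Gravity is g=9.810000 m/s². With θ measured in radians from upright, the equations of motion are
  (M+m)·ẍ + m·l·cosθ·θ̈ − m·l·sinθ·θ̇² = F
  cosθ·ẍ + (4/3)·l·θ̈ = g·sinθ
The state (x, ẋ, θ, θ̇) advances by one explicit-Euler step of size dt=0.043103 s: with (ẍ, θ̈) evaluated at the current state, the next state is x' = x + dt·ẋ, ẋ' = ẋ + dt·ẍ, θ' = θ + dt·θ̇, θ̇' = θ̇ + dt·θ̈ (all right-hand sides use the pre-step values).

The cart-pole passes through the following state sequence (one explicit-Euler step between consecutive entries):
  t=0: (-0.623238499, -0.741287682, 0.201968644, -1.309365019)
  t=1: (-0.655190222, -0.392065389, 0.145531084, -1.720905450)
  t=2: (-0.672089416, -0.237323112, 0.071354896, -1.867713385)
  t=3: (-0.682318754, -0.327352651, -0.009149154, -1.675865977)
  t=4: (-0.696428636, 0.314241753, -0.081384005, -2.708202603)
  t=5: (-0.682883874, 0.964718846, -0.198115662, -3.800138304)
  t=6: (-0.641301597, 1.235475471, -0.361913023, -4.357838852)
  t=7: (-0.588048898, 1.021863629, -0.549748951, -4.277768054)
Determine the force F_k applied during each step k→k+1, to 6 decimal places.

F_0 = 8.050883 N
F_1 = 3.666452 N
F_2 = -1.738940 N
F_3 = 13.575462 N
F_4 = 13.684163 N
F_5 = 5.779207 N
F_6 = -4.421044 N

step 0→1:
  ẍ = (ẋ'−ẋ)/dt = (-0.392065389−-0.741287682)/0.043103 = 8.102041
  θ̈ = (θ̇'−θ̇)/dt = (-1.720905450−-1.309365019)/0.043103 = -9.547837
  sinθ=0.200598, cosθ=0.979674
  F = (M+m)·ẍ + m·l·cosθ·θ̈ − m·l·sinθ·θ̇² = 9.981326 + -1.861983 − 0.068460 = 8.050883
step 1→2:
  ẍ = (ẋ'−ẋ)/dt = (-0.237323112−-0.392065389)/0.043103 = 3.590058
  θ̈ = (θ̇'−θ̇)/dt = (-1.867713385−-1.720905450)/0.043103 = -3.405980
  sinθ=0.145018, cosθ=0.989429
  F = (M+m)·ẍ + m·l·cosθ·θ̈ − m·l·sinθ·θ̇² = 4.422779 + -0.670835 − 0.085492 = 3.666452
step 2→3:
  ẍ = (ẋ'−ẋ)/dt = (-0.327352651−-0.237323112)/0.043103 = -2.088707
  θ̈ = (θ̇'−θ̇)/dt = (-1.675865977−-1.867713385)/0.043103 = 4.450906
  sinθ=0.071294, cosθ=0.997455
  F = (M+m)·ẍ + m·l·cosθ·θ̈ − m·l·sinθ·θ̇² = -2.573187 + 0.883754 − 0.049507 = -1.738940
step 3→4:
  ẍ = (ẋ'−ẋ)/dt = (0.314241753−-0.327352651)/0.043103 = 14.885145
  θ̈ = (θ̇'−θ̇)/dt = (-2.708202603−-1.675865977)/0.043103 = -23.950459
  sinθ=-0.009149, cosθ=0.999958
  F = (M+m)·ẍ + m·l·cosθ·θ̈ − m·l·sinθ·θ̇² = 18.337784 + -4.767437 − -0.005115 = 13.575462
step 4→5:
  ẍ = (ẋ'−ẋ)/dt = (0.964718846−0.314241753)/0.043103 = 15.091226
  θ̈ = (θ̇'−θ̇)/dt = (-3.800138304−-2.708202603)/0.043103 = -25.333172
  sinθ=-0.081294, cosθ=0.996690
  F = (M+m)·ẍ + m·l·cosθ·θ̈ − m·l·sinθ·θ̇² = 18.591665 + -5.026192 − -0.118689 = 13.684163
step 5→6:
  ẍ = (ẋ'−ẋ)/dt = (1.235475471−0.964718846)/0.043103 = 6.281619
  θ̈ = (θ̇'−θ̇)/dt = (-4.357838852−-3.800138304)/0.043103 = -12.938787
  sinθ=-0.196822, cosθ=0.980439
  F = (M+m)·ẍ + m·l·cosθ·θ̈ − m·l·sinθ·θ̇² = 7.738653 + -2.525245 − -0.565799 = 5.779207
step 6→7:
  ẍ = (ẋ'−ẋ)/dt = (1.021863629−1.235475471)/0.043103 = -4.955846
  θ̈ = (θ̇'−θ̇)/dt = (-4.277768054−-4.357838852)/0.043103 = 1.857662
  sinθ=-0.354064, cosθ=0.935221
  F = (M+m)·ẍ + m·l·cosθ·θ̈ − m·l·sinθ·θ̇² = -6.105365 + 0.345836 − -1.338485 = -4.421044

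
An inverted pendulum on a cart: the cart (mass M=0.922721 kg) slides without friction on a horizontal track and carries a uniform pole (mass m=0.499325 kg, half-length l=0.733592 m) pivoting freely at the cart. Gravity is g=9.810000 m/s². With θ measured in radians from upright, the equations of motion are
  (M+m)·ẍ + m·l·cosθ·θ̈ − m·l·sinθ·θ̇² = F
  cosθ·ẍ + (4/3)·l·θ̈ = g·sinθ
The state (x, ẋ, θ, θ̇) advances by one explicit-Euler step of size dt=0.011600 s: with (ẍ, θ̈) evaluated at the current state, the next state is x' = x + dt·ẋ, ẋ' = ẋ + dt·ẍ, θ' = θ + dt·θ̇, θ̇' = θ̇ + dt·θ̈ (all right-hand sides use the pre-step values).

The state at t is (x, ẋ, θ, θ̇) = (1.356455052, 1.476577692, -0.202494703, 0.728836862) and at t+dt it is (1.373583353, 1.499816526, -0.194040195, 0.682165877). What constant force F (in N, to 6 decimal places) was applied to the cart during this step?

ẍ = (ẋ'−ẋ)/dt = (1.499816526−1.476577692)/0.011600 = 2.003348
θ̈ = (θ̇'−θ̇)/dt = (0.682165877−0.728836862)/0.011600 = -4.023361
sinθ=-0.201114, cosθ=0.979568
F = (M+m)·ẍ + m·l·cosθ·θ̈ − m·l·sinθ·θ̇² = 2.848853 + -1.443648 − -0.039133 = 1.444337

F = 1.444337 N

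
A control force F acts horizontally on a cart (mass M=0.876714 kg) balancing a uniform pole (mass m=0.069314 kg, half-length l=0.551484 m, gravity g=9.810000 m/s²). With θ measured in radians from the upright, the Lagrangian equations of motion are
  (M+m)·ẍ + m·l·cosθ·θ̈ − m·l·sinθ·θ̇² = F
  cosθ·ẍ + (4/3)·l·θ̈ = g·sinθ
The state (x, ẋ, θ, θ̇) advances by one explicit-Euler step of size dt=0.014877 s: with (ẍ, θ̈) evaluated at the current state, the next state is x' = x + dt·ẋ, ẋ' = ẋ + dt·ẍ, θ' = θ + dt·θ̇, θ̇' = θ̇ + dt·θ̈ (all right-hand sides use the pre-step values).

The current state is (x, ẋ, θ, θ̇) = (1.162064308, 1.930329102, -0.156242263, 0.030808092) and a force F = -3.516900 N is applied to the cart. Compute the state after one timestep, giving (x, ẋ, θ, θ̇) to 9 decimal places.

(1.190781814, 1.873192130, -0.155783931, 0.076681305)

sinθ=-0.155607350, cosθ=0.987818988
temp = (F + m·l·θ̇²·sinθ)/(M+m) = (-3.516900 + -0.000005646)/0.946028 = -3.717549212
θ̈ = (g·sinθ − cosθ·temp)/(l·(4/3 − m·cos²θ/(M+m))) = 3.083498919
ẍ = temp − m·l·θ̈·cosθ/(M+m) = -3.840624556
Euler: x'=1.162064308+0.014877·1.930329102=1.190781814, ẋ'=1.930329102+0.014877·-3.840624556=1.873192130
       θ'=-0.156242263+0.014877·0.030808092=-0.155783931, θ̇'=0.030808092+0.014877·3.083498919=0.076681305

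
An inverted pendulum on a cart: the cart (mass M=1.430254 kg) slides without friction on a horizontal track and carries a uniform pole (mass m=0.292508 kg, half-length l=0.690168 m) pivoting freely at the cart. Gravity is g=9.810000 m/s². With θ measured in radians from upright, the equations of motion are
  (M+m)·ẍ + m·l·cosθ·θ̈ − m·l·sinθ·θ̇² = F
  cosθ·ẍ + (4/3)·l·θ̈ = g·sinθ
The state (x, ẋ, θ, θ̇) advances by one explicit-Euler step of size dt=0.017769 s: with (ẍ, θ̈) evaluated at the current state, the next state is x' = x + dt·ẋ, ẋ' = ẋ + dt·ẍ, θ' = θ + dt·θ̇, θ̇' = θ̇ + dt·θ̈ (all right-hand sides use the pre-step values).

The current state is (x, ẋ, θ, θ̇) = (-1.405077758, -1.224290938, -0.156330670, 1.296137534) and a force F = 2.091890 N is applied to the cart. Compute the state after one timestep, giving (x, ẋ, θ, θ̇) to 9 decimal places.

sinθ=-0.155694680, cosθ=0.987805227
temp = (F + m·l·θ̇²·sinθ)/(M+m) = (2.091890 + -0.052804206)/1.722762 = 1.183614332
θ̈ = (g·sinθ − cosθ·temp)/(l·(4/3 − m·cos²θ/(M+m))) = -3.346084014
ẍ = temp − m·l·θ̈·cosθ/(M+m) = 1.570939257
Euler: x'=-1.405077758+0.017769·-1.224290938=-1.426832184, ẋ'=-1.224290938+0.017769·1.570939257=-1.196376918
       θ'=-0.156330670+0.017769·1.296137534=-0.133299602, θ̇'=1.296137534+0.017769·-3.346084014=1.236680967

(-1.426832184, -1.196376918, -0.133299602, 1.236680967)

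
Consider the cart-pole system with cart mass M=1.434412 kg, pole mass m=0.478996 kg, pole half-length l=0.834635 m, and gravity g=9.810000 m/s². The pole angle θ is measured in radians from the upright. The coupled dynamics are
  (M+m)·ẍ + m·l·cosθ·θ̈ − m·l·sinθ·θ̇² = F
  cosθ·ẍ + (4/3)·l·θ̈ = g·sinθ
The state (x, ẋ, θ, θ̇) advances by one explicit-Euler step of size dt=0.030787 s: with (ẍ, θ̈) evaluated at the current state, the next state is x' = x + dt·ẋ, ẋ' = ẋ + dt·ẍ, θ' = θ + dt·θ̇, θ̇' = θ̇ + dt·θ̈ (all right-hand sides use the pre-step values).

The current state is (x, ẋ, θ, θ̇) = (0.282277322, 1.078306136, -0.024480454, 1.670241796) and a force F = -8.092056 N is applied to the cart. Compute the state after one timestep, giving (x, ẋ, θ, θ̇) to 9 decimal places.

sinθ=-0.024478009, cosθ=0.999700369
temp = (F + m·l·θ̇²·sinθ)/(M+m) = (-8.092056 + -0.027300039)/1.913408 = -4.243400278
θ̈ = (g·sinθ − cosθ·temp)/(l·(4/3 − m·cos²θ/(M+m))) = 4.426833012
ẍ = temp − m·l·θ̈·cosθ/(M+m) = -5.168064143
Euler: x'=0.282277322+0.030787·1.078306136=0.315475133, ẋ'=1.078306136+0.030787·-5.168064143=0.919196945
       θ'=-0.024480454+0.030787·1.670241796=0.026941280, θ̇'=1.670241796+0.030787·4.426833012=1.806530704

(0.315475133, 0.919196945, 0.026941280, 1.806530704)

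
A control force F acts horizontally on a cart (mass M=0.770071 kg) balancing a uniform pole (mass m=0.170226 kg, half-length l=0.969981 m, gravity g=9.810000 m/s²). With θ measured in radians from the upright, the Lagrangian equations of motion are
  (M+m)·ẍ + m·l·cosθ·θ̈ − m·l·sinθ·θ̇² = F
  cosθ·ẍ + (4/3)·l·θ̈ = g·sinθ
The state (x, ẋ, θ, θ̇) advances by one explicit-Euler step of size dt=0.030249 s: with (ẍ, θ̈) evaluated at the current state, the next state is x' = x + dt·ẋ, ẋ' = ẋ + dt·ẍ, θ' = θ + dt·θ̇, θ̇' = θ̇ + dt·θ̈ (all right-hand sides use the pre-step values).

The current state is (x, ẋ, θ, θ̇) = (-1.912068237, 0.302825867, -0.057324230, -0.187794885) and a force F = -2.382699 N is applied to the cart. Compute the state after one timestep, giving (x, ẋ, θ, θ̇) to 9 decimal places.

sinθ=-0.057292840, cosθ=0.998357416
temp = (F + m·l·θ̇²·sinθ)/(M+m) = (-2.382699 + -0.000333624)/0.940297 = -2.534340345
θ̈ = (g·sinθ − cosθ·temp)/(l·(4/3 − m·cos²θ/(M+m))) = 1.759958740
ẍ = temp − m·l·θ̈·cosθ/(M+m) = -2.842881149
Euler: x'=-1.912068237+0.030249·0.302825867=-1.902908057, ẋ'=0.302825867+0.030249·-2.842881149=0.216831555
       θ'=-0.057324230+0.030249·-0.187794885=-0.063004837, θ̇'=-0.187794885+0.030249·1.759958740=-0.134557893

(-1.902908057, 0.216831555, -0.063004837, -0.134557893)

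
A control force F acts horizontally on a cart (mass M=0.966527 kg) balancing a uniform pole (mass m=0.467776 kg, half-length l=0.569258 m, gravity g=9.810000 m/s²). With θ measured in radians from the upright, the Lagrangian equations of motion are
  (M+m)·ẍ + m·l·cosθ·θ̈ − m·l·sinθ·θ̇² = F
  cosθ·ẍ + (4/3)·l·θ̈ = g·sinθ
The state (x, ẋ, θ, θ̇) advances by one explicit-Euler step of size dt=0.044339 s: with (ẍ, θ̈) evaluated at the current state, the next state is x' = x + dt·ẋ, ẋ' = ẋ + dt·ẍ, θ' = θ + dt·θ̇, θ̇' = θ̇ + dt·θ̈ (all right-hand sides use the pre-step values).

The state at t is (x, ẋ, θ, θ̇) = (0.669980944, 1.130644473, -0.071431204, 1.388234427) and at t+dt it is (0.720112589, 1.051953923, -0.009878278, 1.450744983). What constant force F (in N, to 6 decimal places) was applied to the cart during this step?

F = -2.134440 N

ẍ = (ẋ'−ẋ)/dt = (1.051953923−1.130644473)/0.044339 = -1.774748
θ̈ = (θ̇'−θ̇)/dt = (1.450744983−1.388234427)/0.044339 = 1.409832
sinθ=-0.071370, cosθ=0.997450
F = (M+m)·ẍ + m·l·cosθ·θ̈ − m·l·sinθ·θ̇² = -2.545526 + 0.374460 − -0.036626 = -2.134440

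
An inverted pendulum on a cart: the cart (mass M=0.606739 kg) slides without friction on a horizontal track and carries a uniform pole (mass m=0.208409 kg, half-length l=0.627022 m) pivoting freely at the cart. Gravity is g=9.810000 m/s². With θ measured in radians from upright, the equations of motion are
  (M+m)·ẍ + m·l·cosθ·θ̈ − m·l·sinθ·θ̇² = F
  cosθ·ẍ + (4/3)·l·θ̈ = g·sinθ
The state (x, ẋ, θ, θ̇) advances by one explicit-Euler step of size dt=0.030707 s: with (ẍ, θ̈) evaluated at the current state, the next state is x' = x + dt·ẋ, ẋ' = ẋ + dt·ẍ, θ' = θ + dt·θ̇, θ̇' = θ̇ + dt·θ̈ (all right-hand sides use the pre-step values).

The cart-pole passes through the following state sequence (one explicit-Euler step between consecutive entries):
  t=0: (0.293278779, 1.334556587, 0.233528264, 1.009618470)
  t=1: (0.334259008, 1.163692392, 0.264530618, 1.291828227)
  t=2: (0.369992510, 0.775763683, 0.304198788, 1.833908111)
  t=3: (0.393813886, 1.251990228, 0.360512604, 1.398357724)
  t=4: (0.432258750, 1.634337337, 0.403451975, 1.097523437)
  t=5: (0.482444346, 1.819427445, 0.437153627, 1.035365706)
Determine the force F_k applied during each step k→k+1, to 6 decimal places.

F_0 = -3.398210 N
F_1 = -8.128336 N
F_2 = 10.741836 N
F_3 = 8.861713 N
F_4 = 4.608323 N

step 0→1:
  ẍ = (ẋ'−ẋ)/dt = (1.163692392−1.334556587)/0.030707 = -5.564340
  θ̈ = (θ̇'−θ̇)/dt = (1.291828227−1.009618470)/0.030707 = 9.190405
  sinθ=0.231411, cosθ=0.972856
  F = (M+m)·ẍ + m·l·cosθ·θ̈ − m·l·sinθ·θ̇² = -4.535761 + 1.168375 − 0.030825 = -3.398210
step 1→2:
  ẍ = (ẋ'−ẋ)/dt = (0.775763683−1.163692392)/0.030707 = -12.633234
  θ̈ = (θ̇'−θ̇)/dt = (1.833908111−1.291828227)/0.030707 = 17.653300
  sinθ=0.261456, cosθ=0.965215
  F = (M+m)·ẍ + m·l·cosθ·θ̈ − m·l·sinθ·θ̇² = -10.297955 + 2.226637 − 0.057017 = -8.128336
step 2→3:
  ẍ = (ẋ'−ẋ)/dt = (1.251990228−0.775763683)/0.030707 = 15.508729
  θ̈ = (θ̇'−θ̇)/dt = (1.398357724−1.833908111)/0.030707 = -14.184075
  sinθ=0.299529, cosθ=0.954087
  F = (M+m)·ẍ + m·l·cosθ·θ̈ − m·l·sinθ·θ̇² = 12.641910 + -1.768432 − 0.131642 = 10.741836
step 3→4:
  ẍ = (ẋ'−ẋ)/dt = (1.634337337−1.251990228)/0.030707 = 12.451464
  θ̈ = (θ̇'−θ̇)/dt = (1.097523437−1.398357724)/0.030707 = -9.796929
  sinθ=0.352754, cosθ=0.935716
  F = (M+m)·ẍ + m·l·cosθ·θ̈ − m·l·sinθ·θ̇² = 10.149786 + -1.197935 − 0.090138 = 8.861713
step 4→5:
  ẍ = (ẋ'−ẋ)/dt = (1.819427445−1.634337337)/0.030707 = 6.027619
  θ̈ = (θ̇'−θ̇)/dt = (1.035365706−1.097523437)/0.030707 = -2.024220
  sinθ=0.392595, cosθ=0.919711
  F = (M+m)·ẍ + m·l·cosθ·θ̈ − m·l·sinθ·θ̇² = 4.913402 + -0.243281 − 0.061798 = 4.608323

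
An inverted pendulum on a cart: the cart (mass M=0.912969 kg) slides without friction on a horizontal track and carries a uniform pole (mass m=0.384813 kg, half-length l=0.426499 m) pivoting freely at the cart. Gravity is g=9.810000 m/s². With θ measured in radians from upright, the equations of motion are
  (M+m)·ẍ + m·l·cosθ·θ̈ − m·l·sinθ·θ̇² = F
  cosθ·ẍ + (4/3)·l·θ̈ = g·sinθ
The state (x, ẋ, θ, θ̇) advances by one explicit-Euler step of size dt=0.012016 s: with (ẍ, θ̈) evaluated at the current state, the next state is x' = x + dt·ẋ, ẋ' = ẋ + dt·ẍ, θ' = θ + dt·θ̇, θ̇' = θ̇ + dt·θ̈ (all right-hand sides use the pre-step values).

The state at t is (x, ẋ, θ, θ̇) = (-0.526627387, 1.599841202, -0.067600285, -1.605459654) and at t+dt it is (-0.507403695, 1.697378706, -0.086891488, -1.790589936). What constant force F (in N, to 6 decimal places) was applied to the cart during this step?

F = 8.040209 N

ẍ = (ẋ'−ẋ)/dt = (1.697378706−1.599841202)/0.012016 = 8.117302
θ̈ = (θ̇'−θ̇)/dt = (-1.790589936−-1.605459654)/0.012016 = -15.406981
sinθ=-0.067549, cosθ=0.997716
F = (M+m)·ẍ + m·l·cosθ·θ̈ − m·l·sinθ·θ̇² = 10.534489 + -2.522855 − -0.028575 = 8.040209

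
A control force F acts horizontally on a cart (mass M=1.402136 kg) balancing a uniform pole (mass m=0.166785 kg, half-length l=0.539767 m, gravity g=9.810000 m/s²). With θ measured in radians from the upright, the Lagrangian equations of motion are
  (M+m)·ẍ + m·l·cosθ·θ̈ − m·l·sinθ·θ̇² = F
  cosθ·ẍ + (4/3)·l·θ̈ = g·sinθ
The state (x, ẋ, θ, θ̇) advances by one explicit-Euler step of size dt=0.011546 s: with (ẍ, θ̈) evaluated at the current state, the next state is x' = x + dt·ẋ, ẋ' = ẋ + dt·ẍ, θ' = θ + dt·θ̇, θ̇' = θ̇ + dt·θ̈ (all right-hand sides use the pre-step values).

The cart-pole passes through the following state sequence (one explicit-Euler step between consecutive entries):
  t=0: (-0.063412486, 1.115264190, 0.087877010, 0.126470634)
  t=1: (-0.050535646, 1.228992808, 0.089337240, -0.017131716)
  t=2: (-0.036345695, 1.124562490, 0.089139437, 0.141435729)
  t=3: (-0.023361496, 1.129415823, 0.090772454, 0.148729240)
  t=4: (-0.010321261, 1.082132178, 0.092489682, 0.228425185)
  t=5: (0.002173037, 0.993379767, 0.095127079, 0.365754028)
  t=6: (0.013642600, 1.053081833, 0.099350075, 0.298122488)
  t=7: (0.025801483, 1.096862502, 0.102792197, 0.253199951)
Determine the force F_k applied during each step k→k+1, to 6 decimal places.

F_0 = 14.338458 N
F_1 = -12.959019 N
F_2 = 0.715974 N
F_3 = -5.806452 N
F_4 = -10.994313 N
F_5 = 7.586490 N
F_6 = 5.599778 N

step 0→1:
  ẍ = (ẋ'−ẋ)/dt = (1.228992808−1.115264190)/0.011546 = 9.850045
  θ̈ = (θ̇'−θ̇)/dt = (-0.017131716−0.126470634)/0.011546 = -12.437411
  sinθ=0.087764, cosθ=0.996141
  F = (M+m)·ẍ + m·l·cosθ·θ̈ − m·l·sinθ·θ̇² = 15.453942 + -1.115358 − 0.000126 = 14.338458
step 1→2:
  ẍ = (ẋ'−ẋ)/dt = (1.124562490−1.228992808)/0.011546 = -9.044718
  θ̈ = (θ̇'−θ̇)/dt = (0.141435729−-0.017131716)/0.011546 = 13.733539
  sinθ=0.089218, cosθ=0.996012
  F = (M+m)·ẍ + m·l·cosθ·θ̈ − m·l·sinθ·θ̇² = -14.190449 + 1.231432 − 0.000002 = -12.959019
step 2→3:
  ẍ = (ẋ'−ẋ)/dt = (1.129415823−1.124562490)/0.011546 = 0.420348
  θ̈ = (θ̇'−θ̇)/dt = (0.148729240−0.141435729)/0.011546 = 0.631692
  sinθ=0.089021, cosθ=0.996030
  F = (M+m)·ẍ + m·l·cosθ·θ̈ − m·l·sinθ·θ̇² = 0.659492 + 0.056642 − 0.000160 = 0.715974
step 3→4:
  ẍ = (ẋ'−ẋ)/dt = (1.082132178−1.129415823)/0.011546 = -4.095240
  θ̈ = (θ̇'−θ̇)/dt = (0.228425185−0.148729240)/0.011546 = 6.902472
  sinθ=0.090648, cosθ=0.995883
  F = (M+m)·ẍ + m·l·cosθ·θ̈ − m·l·sinθ·θ̇² = -6.425109 + 0.618837 − 0.000181 = -5.806452
step 4→5:
  ẍ = (ẋ'−ẋ)/dt = (0.993379767−1.082132178)/0.011546 = -7.686854
  θ̈ = (θ̇'−θ̇)/dt = (0.365754028−0.228425185)/0.011546 = 11.894062
  sinθ=0.092358, cosθ=0.995726
  F = (M+m)·ẍ + m·l·cosθ·θ̈ − m·l·sinθ·θ̇² = -12.060066 + 1.066187 − 0.000434 = -10.994313
step 5→6:
  ẍ = (ẋ'−ẋ)/dt = (1.053081833−0.993379767)/0.011546 = 5.170801
  θ̈ = (θ̇'−θ̇)/dt = (0.298122488−0.365754028)/0.011546 = -5.857573
  sinθ=0.094984, cosθ=0.995479
  F = (M+m)·ẍ + m·l·cosθ·θ̈ − m·l·sinθ·θ̇² = 8.112578 + -0.524944 − 0.001144 = 7.586490
step 6→7:
  ẍ = (ẋ'−ẋ)/dt = (1.096862502−1.053081833)/0.011546 = 3.791847
  θ̈ = (θ̇'−θ̇)/dt = (0.253199951−0.298122488)/0.011546 = -3.890745
  sinθ=0.099187, cosθ=0.995069
  F = (M+m)·ẍ + m·l·cosθ·θ̈ − m·l·sinθ·θ̇² = 5.949109 + -0.348537 − 0.000794 = 5.599778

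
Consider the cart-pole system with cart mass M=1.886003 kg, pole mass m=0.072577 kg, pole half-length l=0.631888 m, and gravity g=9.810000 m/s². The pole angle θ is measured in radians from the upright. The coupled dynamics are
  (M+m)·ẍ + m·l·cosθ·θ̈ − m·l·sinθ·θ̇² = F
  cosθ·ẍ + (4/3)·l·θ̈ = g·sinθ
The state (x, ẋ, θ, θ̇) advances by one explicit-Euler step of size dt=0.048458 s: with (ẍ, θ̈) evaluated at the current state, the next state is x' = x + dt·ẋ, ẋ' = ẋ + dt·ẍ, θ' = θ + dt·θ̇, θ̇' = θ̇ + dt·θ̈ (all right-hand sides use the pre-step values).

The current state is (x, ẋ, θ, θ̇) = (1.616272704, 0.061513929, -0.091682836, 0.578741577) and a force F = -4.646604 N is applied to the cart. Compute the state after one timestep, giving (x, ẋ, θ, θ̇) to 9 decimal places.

(1.619253546, -0.055504748, -0.063638177, 0.665392254)

sinθ=-0.091554446, cosθ=0.995800072
temp = (F + m·l·θ̇²·sinθ)/(M+m) = (-4.646604 + -0.001406332)/1.958580 = -2.373153168
θ̈ = (g·sinθ − cosθ·temp)/(l·(4/3 − m·cos²θ/(M+m))) = 1.788160411
ẍ = temp − m·l·θ̈·cosθ/(M+m) = -2.414847444
Euler: x'=1.616272704+0.048458·0.061513929=1.619253546, ẋ'=0.061513929+0.048458·-2.414847444=-0.055504748
       θ'=-0.091682836+0.048458·0.578741577=-0.063638177, θ̇'=0.578741577+0.048458·1.788160411=0.665392254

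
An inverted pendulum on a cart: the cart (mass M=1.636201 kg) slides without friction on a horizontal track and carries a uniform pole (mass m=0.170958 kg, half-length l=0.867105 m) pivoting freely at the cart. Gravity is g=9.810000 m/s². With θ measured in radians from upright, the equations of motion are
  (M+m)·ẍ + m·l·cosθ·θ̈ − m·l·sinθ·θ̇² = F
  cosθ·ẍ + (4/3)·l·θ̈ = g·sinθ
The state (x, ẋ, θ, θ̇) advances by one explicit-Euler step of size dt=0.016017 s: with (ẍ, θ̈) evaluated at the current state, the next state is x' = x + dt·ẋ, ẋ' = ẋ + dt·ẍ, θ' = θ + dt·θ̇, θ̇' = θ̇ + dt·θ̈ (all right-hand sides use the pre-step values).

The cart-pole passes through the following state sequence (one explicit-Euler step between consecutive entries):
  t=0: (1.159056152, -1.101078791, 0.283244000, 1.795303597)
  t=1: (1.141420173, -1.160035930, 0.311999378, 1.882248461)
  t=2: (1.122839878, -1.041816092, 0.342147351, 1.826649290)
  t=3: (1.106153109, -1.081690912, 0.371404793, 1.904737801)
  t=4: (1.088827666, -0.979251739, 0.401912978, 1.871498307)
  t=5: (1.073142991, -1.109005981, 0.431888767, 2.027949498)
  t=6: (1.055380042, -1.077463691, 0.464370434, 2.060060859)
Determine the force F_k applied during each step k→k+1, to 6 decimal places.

step 0→1:
  ẍ = (ẋ'−ẋ)/dt = (-1.160035930−-1.101078791)/0.016017 = -3.680910
  θ̈ = (θ̇'−θ̇)/dt = (1.882248461−1.795303597)/0.016017 = 5.428286
  sinθ=0.279472, cosθ=0.960154
  F = (M+m)·ẍ + m·l·cosθ·θ̈ − m·l·sinθ·θ̇² = -6.651990 + 0.772618 − 0.133529 = -6.012901
step 1→2:
  ẍ = (ẋ'−ẋ)/dt = (-1.041816092−-1.160035930)/0.016017 = 7.380898
  θ̈ = (θ̇'−θ̇)/dt = (1.826649290−1.882248461)/0.016017 = -3.471260
  sinθ=0.306962, cosθ=0.951722
  F = (M+m)·ẍ + m·l·cosθ·θ̈ − m·l·sinθ·θ̇² = 13.338456 + -0.489732 − 0.161213 = 12.687511
step 2→3:
  ẍ = (ẋ'−ẋ)/dt = (-1.081690912−-1.041816092)/0.016017 = -2.489531
  θ̈ = (θ̇'−θ̇)/dt = (1.904737801−1.826649290)/0.016017 = 4.875352
  sinθ=0.335511, cosθ=0.942036
  F = (M+m)·ẍ + m·l·cosθ·θ̈ − m·l·sinθ·θ̇² = -4.498979 + 0.680824 − 0.165950 = -3.984105
step 3→4:
  ẍ = (ẋ'−ẋ)/dt = (-0.979251739−-1.081690912)/0.016017 = 6.395653
  θ̈ = (θ̇'−θ̇)/dt = (1.871498307−1.904737801)/0.016017 = -2.075263
  sinθ=0.362925, cosθ=0.931818
  F = (M+m)·ẍ + m·l·cosθ·θ̈ − m·l·sinθ·θ̇² = 11.557962 + -0.286659 − 0.195186 = 11.076117
step 4→5:
  ẍ = (ẋ'−ẋ)/dt = (-1.109005981−-0.979251739)/0.016017 = -8.101033
  θ̈ = (θ̇'−θ̇)/dt = (2.027949498−1.871498307)/0.016017 = 9.767821
  sinθ=0.391180, cosθ=0.920314
  F = (M+m)·ẍ + m·l·cosθ·θ̈ − m·l·sinθ·θ̇² = -14.639854 + 1.332585 − 0.203103 = -13.510372
step 5→6:
  ẍ = (ẋ'−ẋ)/dt = (-1.077463691−-1.109005981)/0.016017 = 1.969301
  θ̈ = (θ̇'−θ̇)/dt = (2.060060859−2.027949498)/0.016017 = 2.004830
  sinθ=0.418587, cosθ=0.908177
  F = (M+m)·ẍ + m·l·cosθ·θ̈ − m·l·sinθ·θ̇² = 3.558840 + 0.269904 − 0.255188 = 3.573555

F_0 = -6.012901 N
F_1 = 12.687511 N
F_2 = -3.984105 N
F_3 = 11.076117 N
F_4 = -13.510372 N
F_5 = 3.573555 N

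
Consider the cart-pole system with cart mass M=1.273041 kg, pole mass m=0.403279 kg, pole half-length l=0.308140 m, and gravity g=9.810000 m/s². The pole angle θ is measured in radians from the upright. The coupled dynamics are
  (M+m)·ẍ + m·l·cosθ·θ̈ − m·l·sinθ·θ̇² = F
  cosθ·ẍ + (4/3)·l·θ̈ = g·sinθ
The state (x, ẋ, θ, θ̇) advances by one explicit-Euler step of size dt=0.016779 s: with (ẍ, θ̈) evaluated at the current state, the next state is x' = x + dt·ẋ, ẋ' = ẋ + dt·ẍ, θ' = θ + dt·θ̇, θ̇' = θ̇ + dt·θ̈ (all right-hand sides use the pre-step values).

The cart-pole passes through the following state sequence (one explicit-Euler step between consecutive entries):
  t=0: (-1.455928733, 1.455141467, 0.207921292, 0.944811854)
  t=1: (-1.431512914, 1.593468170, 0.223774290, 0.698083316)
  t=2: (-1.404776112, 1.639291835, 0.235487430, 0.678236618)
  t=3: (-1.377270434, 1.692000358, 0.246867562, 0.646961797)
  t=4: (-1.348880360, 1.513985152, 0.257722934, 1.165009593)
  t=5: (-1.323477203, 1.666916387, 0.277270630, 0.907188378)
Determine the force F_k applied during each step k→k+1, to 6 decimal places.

F_0 = 12.008814 N
F_1 = 4.421292 N
F_2 = 5.027321 N
F_3 = -14.077090 N
F_4 = 13.389357 N

step 0→1:
  ẍ = (ẋ'−ẋ)/dt = (1.593468170−1.455141467)/0.016779 = 8.244037
  θ̈ = (θ̇'−θ̇)/dt = (0.698083316−0.944811854)/0.016779 = -14.704603
  sinθ=0.206426, cosθ=0.978462
  F = (M+m)·ẍ + m·l·cosθ·θ̈ − m·l·sinθ·θ̇² = 13.819645 + -1.787932 − 0.022899 = 12.008814
step 1→2:
  ẍ = (ẋ'−ẋ)/dt = (1.639291835−1.593468170)/0.016779 = 2.731013
  θ̈ = (θ̇'−θ̇)/dt = (0.678236618−0.698083316)/0.016779 = -1.182830
  sinθ=0.221911, cosθ=0.975067
  F = (M+m)·ẍ + m·l·cosθ·θ̈ − m·l·sinθ·θ̇² = 4.578052 + -0.143321 − 0.013438 = 4.421292
step 2→3:
  ẍ = (ẋ'−ẋ)/dt = (1.692000358−1.639291835)/0.016779 = 3.141339
  θ̈ = (θ̇'−θ̇)/dt = (0.646961797−0.678236618)/0.016779 = -1.863926
  sinθ=0.233317, cosθ=0.972401
  F = (M+m)·ẍ + m·l·cosθ·θ̈ − m·l·sinθ·θ̇² = 5.265889 + -0.225231 − 0.013337 = 5.027321
step 3→4:
  ẍ = (ẋ'−ẋ)/dt = (1.513985152−1.692000358)/0.016779 = -10.609405
  θ̈ = (θ̇'−θ̇)/dt = (1.165009593−0.646961797)/0.016779 = 30.874772
  sinθ=0.244368, cosθ=0.969683
  F = (M+m)·ẍ + m·l·cosθ·θ̈ − m·l·sinθ·θ̇² = -17.784758 + 3.720378 − 0.012710 = -14.077090
step 4→5:
  ẍ = (ẋ'−ẋ)/dt = (1.666916387−1.513985152)/0.016779 = 9.114443
  θ̈ = (θ̇'−θ̇)/dt = (0.907188378−1.165009593)/0.016779 = -15.365708
  sinθ=0.254879, cosθ=0.966973
  F = (M+m)·ẍ + m·l·cosθ·θ̈ − m·l·sinθ·θ̇² = 15.278723 + -1.846378 − 0.042988 = 13.389357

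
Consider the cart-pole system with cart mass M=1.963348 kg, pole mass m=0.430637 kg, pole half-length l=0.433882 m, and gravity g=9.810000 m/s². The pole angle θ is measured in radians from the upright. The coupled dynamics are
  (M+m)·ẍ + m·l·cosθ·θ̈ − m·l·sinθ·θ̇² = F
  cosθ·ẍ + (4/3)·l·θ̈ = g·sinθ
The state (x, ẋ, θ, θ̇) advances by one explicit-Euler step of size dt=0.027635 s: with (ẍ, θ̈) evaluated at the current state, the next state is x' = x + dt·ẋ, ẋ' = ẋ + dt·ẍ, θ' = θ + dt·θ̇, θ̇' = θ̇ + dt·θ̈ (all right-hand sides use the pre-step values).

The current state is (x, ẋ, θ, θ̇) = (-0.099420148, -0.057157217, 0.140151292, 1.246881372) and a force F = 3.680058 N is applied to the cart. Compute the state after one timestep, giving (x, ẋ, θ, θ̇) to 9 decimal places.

sinθ=0.139692925, cosθ=0.990194873
temp = (F + m·l·θ̇²·sinθ)/(M+m) = (3.680058 + 0.040579590)/2.393985 = 1.554160778
θ̈ = (g·sinθ − cosθ·temp)/(l·(4/3 − m·cos²θ/(M+m))) = -0.335736406
ẍ = temp − m·l·θ̈·cosθ/(M+m) = 1.580107390
Euler: x'=-0.099420148+0.027635·-0.057157217=-0.100999688, ẋ'=-0.057157217+0.027635·1.580107390=-0.013490949
       θ'=0.140151292+0.027635·1.246881372=0.174608859, θ̇'=1.246881372+0.027635·-0.335736406=1.237603296

(-0.100999688, -0.013490949, 0.174608859, 1.237603296)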